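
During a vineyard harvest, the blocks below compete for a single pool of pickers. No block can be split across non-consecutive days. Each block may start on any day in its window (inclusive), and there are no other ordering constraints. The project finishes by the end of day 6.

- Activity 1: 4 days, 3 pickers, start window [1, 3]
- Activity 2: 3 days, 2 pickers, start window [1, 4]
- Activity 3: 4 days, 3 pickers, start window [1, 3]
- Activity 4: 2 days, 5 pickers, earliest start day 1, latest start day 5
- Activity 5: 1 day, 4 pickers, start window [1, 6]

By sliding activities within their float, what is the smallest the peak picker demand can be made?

8

Early-start (Activity 1@1, Activity 2@1, Activity 3@1, Activity 4@1, Activity 5@1) gives peak 17: d1:17  d2:13  d3:8  d4:6  d5:0  d6:0.
Shift Activity 2→2, Activity 3→2, Activity 4→5.
Schedule Activity 1@1, Activity 2@2, Activity 3@2, Activity 4@5, Activity 5@1: d1:7  d2:8  d3:8  d4:8  d5:8  d6:5 — peak 8.
Total picker-days = 44 over 6 days ⇒ peak ≥ ⌈44/6⌉ = 8, so 8 is optimal.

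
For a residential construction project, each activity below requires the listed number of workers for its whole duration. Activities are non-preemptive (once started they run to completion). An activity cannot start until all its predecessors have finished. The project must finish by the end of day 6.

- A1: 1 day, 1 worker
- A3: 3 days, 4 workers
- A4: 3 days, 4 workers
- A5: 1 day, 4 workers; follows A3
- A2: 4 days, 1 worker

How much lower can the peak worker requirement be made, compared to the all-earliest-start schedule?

2

Early-start peak: d1:10  d2:9  d3:9  d4:5  d5:0  d6:0 ⇒ 10.
Leveled (A1@1, A3@1, A4@4, A5@5, A2@1): d1:6  d2:5  d3:5  d4:5  d5:8  d6:4 ⇒ 8.
Reduction 10 − 8 = 2.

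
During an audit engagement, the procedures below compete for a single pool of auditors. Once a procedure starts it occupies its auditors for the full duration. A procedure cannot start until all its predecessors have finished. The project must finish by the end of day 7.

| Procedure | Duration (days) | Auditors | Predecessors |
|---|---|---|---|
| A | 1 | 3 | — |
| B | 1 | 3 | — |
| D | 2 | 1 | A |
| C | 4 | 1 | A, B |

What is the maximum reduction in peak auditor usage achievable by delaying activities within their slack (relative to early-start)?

Early-start peak: d1:6  d2:2  d3:2  d4:1  d5:1  d6:0  d7:0 ⇒ 6.
Leveled (A@1, B@2, D@3, C@3): d1:3  d2:3  d3:2  d4:2  d5:1  d6:1  d7:0 ⇒ 3.
Reduction 6 − 3 = 3.

3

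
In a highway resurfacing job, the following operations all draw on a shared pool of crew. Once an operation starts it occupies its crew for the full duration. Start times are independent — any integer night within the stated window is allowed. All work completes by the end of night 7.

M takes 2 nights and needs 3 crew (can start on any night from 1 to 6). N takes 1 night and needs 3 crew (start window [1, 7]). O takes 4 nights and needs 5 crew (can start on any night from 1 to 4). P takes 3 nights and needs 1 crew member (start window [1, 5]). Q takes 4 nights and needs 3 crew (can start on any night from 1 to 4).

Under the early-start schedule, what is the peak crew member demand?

Early-start schedule: M@1, N@1, O@1, P@1, Q@1.
Load per night: night 1: 15, night 2: 12, night 3: 9, night 4: 8, night 5: 0, night 6: 0, night 7: 0.
Peak is 15.

15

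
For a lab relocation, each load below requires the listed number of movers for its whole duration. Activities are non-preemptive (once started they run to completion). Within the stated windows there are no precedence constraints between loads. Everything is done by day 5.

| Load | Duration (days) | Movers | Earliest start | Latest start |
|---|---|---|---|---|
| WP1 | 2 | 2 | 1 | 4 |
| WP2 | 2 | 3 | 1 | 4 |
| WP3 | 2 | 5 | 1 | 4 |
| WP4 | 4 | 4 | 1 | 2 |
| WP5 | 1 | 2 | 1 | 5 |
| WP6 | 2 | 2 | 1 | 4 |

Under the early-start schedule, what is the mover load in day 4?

4

At early start, day 4 has: WP4.
Demand: 4 = 4.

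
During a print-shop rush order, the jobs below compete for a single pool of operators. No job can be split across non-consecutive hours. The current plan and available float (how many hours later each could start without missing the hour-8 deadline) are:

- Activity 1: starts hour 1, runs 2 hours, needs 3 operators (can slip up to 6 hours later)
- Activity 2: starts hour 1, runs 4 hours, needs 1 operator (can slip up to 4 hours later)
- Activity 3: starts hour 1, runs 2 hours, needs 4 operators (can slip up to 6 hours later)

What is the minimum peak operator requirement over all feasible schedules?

4

Early-start (Activity 1@1, Activity 2@1, Activity 3@1) gives peak 8: h1:8  h2:8  h3:1  h4:1  h5:0  h6:0  h7:0  h8:0.
Shift Activity 3→5.
Schedule Activity 1@1, Activity 2@1, Activity 3@5: h1:4  h2:4  h3:1  h4:1  h5:4  h6:4  h7:0  h8:0 — peak 4.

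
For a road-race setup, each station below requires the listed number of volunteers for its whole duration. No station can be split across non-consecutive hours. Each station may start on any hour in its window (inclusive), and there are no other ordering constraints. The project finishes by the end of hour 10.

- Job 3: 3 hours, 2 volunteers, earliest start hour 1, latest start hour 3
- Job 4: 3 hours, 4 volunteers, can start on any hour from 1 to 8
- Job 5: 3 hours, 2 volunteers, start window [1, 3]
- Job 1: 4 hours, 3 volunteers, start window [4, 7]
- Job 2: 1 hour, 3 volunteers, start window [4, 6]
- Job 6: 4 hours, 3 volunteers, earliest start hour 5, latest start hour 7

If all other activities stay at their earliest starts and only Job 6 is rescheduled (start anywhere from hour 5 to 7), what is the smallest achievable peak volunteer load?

Job 6@5: h1:8  h2:8  h3:8  h4:6  h5:6  h6:6  h7:6  h8:3  h9:0  h10:0 → peak 8
Job 6@6: h1:8  h2:8  h3:8  h4:6  h5:3  h6:6  h7:6  h8:3  h9:3  h10:0 → peak 8
Job 6@7: h1:8  h2:8  h3:8  h4:6  h5:3  h6:3  h7:6  h8:3  h9:3  h10:3 → peak 8
Best is Job 6@5, peak 8.

8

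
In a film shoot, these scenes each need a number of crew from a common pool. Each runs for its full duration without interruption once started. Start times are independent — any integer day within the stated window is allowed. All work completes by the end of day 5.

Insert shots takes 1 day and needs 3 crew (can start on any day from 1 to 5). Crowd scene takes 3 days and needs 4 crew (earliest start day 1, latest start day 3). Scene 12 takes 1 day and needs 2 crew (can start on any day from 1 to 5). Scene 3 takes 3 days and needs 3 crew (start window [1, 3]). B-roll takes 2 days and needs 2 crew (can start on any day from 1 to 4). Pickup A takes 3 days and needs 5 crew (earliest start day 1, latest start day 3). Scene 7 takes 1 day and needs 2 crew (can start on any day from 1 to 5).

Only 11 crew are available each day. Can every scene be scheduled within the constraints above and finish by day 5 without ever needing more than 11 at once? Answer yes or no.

no

The minimum achievable peak is 12; 11 < 12, so no feasible schedule stays within the cap.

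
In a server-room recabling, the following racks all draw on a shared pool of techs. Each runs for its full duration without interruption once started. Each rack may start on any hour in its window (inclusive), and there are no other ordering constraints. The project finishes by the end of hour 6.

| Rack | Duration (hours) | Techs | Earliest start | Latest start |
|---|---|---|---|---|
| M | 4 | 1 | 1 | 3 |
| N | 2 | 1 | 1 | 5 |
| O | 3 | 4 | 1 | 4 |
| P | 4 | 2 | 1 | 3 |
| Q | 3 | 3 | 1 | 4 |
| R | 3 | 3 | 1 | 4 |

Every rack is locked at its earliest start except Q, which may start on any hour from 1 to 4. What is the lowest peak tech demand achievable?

11

Q@1: h1:14  h2:14  h3:13  h4:3  h5:0  h6:0 → peak 14
Q@2: h1:11  h2:14  h3:13  h4:6  h5:0  h6:0 → peak 14
Q@3: h1:11  h2:11  h3:13  h4:6  h5:3  h6:0 → peak 13
Q@4: h1:11  h2:11  h3:10  h4:6  h5:3  h6:3 → peak 11
Best is Q@4, peak 11.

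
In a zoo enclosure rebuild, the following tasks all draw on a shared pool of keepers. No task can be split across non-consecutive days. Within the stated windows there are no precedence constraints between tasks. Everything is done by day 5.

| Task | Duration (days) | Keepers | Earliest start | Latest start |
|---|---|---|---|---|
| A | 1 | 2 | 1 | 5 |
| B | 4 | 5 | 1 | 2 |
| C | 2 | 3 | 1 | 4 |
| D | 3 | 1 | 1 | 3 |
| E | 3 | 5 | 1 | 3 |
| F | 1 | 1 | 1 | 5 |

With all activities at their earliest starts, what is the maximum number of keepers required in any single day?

Early-start schedule: A@1, B@1, C@1, D@1, E@1, F@1.
Load per day: day 1: 17, day 2: 14, day 3: 11, day 4: 5, day 5: 0.
Peak is 17.

17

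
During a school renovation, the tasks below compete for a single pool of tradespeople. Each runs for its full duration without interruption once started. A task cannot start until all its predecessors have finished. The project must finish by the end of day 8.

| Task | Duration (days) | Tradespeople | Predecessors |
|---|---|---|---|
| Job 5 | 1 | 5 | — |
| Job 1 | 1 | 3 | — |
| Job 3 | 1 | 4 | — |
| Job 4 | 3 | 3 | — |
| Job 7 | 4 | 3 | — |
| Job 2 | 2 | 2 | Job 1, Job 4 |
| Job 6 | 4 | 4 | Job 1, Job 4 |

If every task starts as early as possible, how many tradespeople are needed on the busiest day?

18

Early-start schedule: Job 5@1, Job 1@1, Job 3@1, Job 4@1, Job 7@1, Job 2@4, Job 6@4.
Load per day: day 1: 18, day 2: 6, day 3: 6, day 4: 9, day 5: 6, day 6: 4, day 7: 4, day 8: 0.
Peak is 18.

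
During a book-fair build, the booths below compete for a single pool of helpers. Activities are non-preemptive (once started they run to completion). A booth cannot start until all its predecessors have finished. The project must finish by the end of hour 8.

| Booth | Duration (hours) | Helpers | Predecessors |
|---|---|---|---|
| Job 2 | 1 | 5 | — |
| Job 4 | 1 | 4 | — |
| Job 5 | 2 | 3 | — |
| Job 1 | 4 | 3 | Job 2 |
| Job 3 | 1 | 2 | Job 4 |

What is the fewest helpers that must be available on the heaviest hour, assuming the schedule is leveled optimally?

5

Early-start (Job 2@1, Job 4@1, Job 5@1, Job 1@2, Job 3@2) gives peak 12: h1:12  h2:8  h3:3  h4:3  h5:3  h6:0  h7:0  h8:0.
Shift Job 4→2, Job 5→3, Job 1→5, Job 3→3.
Schedule Job 2@1, Job 4@2, Job 5@3, Job 1@5, Job 3@3: h1:5  h2:4  h3:5  h4:3  h5:3  h6:3  h7:3  h8:3 — peak 5.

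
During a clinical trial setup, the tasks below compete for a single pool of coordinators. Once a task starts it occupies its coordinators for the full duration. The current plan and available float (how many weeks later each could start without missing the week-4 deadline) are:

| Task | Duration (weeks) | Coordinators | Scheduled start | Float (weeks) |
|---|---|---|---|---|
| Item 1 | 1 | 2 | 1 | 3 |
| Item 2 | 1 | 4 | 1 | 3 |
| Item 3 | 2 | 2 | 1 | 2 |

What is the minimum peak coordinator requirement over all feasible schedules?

4

Early-start (Item 1@1, Item 2@1, Item 3@1) gives peak 8: w1:8  w2:2  w3:0  w4:0.
Shift Item 2→2, Item 3→3.
Schedule Item 1@1, Item 2@2, Item 3@3: w1:2  w2:4  w3:2  w4:2 — peak 4.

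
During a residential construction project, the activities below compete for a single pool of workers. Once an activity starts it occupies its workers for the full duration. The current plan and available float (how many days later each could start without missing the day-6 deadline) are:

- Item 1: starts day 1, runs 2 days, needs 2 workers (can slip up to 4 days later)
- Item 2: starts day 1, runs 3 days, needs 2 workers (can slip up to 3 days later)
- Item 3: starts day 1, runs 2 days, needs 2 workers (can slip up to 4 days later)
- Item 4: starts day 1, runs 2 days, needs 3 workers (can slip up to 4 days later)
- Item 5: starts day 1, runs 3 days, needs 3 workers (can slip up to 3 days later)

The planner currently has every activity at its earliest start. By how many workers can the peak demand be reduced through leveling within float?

Early-start peak: d1:12  d2:12  d3:5  d4:0  d5:0  d6:0 ⇒ 12.
Leveled (Item 1@1, Item 2@4, Item 3@3, Item 4@5, Item 5@1): d1:5  d2:5  d3:5  d4:4  d5:5  d6:5 ⇒ 5.
Reduction 12 − 5 = 7.

7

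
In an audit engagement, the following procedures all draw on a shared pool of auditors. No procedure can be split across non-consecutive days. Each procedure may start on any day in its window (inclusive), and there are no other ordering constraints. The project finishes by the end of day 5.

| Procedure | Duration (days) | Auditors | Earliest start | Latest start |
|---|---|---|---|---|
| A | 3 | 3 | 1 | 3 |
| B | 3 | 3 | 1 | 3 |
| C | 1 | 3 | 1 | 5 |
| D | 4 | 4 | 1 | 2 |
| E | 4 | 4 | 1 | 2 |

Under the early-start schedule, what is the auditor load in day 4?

At early start, day 4 has: D, E.
Demand: 4 + 4 = 8.

8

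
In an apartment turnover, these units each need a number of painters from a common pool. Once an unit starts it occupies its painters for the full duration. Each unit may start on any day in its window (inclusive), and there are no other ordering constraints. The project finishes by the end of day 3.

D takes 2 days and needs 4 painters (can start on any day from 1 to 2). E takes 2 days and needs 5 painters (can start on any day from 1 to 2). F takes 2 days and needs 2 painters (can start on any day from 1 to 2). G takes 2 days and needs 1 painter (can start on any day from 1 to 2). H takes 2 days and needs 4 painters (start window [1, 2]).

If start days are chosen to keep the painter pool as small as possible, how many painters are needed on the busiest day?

16

Schedule D@1, E@1, F@1, G@1, H@1: d1:16  d2:16  d3:0 — peak 16.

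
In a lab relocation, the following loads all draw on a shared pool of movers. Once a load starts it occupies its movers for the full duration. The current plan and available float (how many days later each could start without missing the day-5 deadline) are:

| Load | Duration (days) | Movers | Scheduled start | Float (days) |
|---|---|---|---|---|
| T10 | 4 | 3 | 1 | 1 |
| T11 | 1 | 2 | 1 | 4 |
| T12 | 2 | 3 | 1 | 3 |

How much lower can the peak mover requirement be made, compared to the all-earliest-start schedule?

Early-start peak: d1:8  d2:6  d3:3  d4:3  d5:0 ⇒ 8.
Leveled (T10@1, T11@1, T12@2): d1:5  d2:6  d3:6  d4:3  d5:0 ⇒ 6.
Reduction 8 − 6 = 2.

2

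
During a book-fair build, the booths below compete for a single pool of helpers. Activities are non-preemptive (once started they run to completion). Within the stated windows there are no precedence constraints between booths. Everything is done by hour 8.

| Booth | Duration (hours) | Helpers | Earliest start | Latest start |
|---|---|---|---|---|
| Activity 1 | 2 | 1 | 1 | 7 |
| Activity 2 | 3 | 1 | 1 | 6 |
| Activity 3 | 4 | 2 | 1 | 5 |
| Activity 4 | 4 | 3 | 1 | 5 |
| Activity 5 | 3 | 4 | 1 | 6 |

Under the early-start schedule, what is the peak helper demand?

Early-start schedule: Activity 1@1, Activity 2@1, Activity 3@1, Activity 4@1, Activity 5@1.
Load per hour: hour 1: 11, hour 2: 11, hour 3: 10, hour 4: 5, hour 5: 0, hour 6: 0, hour 7: 0, hour 8: 0.
Peak is 11.

11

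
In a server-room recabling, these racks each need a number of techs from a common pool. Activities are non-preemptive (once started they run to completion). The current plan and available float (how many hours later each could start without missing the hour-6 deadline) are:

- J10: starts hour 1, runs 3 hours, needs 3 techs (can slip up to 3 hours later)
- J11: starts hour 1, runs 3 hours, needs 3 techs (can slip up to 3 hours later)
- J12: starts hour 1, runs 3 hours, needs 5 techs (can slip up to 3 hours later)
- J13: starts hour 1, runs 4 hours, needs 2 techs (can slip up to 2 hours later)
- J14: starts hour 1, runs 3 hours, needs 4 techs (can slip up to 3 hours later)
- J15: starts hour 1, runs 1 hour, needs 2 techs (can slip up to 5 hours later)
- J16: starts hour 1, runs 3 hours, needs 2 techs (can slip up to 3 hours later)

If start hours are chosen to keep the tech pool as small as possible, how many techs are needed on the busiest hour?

11

Early-start (J10@1, J11@1, J12@1, J13@1, J14@1, J15@1, J16@1) gives peak 21: h1:21  h2:19  h3:19  h4:2  h5:0  h6:0.
Shift J12→4, J14→4, J15→5.
Schedule J10@1, J11@1, J12@4, J13@1, J14@4, J15@5, J16@1: h1:10  h2:10  h3:10  h4:11  h5:11  h6:9 — peak 11.
Total tech-hours = 61 over 6 hours ⇒ peak ≥ ⌈61/6⌉ = 11, so 11 is optimal.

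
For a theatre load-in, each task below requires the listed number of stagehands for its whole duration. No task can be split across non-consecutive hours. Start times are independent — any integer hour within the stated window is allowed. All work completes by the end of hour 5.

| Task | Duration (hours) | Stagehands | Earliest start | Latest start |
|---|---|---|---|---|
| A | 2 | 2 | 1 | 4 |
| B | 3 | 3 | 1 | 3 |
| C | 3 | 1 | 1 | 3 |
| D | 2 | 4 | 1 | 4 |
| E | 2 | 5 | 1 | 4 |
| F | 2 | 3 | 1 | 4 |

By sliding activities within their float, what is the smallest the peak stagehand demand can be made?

Early-start (A@1, B@1, C@1, D@1, E@1, F@1) gives peak 18: h1:18  h2:18  h3:4  h4:0  h5:0.
Shift D→3, E→4.
Schedule A@1, B@1, C@1, D@3, E@4, F@1: h1:9  h2:9  h3:8  h4:9  h5:5 — peak 9.

9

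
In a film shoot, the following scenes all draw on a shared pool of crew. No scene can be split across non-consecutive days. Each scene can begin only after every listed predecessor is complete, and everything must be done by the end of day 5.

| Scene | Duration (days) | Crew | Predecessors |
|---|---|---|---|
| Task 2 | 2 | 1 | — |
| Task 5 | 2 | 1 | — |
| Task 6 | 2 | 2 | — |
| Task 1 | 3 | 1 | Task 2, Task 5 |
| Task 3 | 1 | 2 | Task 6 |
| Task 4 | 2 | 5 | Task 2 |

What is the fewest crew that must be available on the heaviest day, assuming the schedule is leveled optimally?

6

Early-start (Task 2@1, Task 5@1, Task 6@1, Task 1@3, Task 3@3, Task 4@3) gives peak 8: d1:4  d2:4  d3:8  d4:6  d5:1.
Shift Task 4→4.
Schedule Task 2@1, Task 5@1, Task 6@1, Task 1@3, Task 3@3, Task 4@4: d1:4  d2:4  d3:3  d4:6  d5:6 — peak 6.
No arrangement of the 12 feasible schedules does better.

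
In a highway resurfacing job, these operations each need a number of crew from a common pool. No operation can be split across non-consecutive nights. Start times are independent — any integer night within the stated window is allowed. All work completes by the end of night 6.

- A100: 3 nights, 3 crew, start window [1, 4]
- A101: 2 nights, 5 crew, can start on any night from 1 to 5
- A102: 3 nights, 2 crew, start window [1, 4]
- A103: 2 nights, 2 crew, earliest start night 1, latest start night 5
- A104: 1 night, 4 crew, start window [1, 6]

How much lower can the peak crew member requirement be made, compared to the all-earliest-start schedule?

Early-start peak: n1:16  n2:12  n3:5  n4:0  n5:0  n6:0 ⇒ 16.
Leveled (A100@1, A101@4, A102@1, A103@1, A104@6): n1:7  n2:7  n3:5  n4:5  n5:5  n6:4 ⇒ 7.
Reduction 16 − 7 = 9.

9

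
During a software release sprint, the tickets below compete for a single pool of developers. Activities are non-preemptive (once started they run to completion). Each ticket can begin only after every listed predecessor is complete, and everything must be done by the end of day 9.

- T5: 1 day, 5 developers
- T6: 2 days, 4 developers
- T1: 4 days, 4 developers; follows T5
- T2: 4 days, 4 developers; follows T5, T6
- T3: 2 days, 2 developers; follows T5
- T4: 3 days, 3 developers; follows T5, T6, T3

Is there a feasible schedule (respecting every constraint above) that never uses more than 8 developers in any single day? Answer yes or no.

Schedule T5@1, T6@2, T1@2, T2@6, T3@4, T4@6: d1:5  d2:8  d3:8  d4:6  d5:6  d6:7  d7:7  d8:7  d9:4 — peak 8 ≤ 8.

yes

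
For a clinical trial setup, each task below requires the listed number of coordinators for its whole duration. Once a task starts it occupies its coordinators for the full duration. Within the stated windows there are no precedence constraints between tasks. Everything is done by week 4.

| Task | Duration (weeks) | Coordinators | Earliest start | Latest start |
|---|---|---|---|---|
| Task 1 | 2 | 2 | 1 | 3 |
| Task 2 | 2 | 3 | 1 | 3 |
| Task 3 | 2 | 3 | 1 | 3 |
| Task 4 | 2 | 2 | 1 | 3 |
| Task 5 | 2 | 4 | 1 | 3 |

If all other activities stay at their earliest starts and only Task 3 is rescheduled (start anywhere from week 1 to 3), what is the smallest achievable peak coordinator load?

Task 3@1: w1:14  w2:14  w3:0  w4:0 → peak 14
Task 3@2: w1:11  w2:14  w3:3  w4:0 → peak 14
Task 3@3: w1:11  w2:11  w3:3  w4:3 → peak 11
Best is Task 3@3, peak 11.

11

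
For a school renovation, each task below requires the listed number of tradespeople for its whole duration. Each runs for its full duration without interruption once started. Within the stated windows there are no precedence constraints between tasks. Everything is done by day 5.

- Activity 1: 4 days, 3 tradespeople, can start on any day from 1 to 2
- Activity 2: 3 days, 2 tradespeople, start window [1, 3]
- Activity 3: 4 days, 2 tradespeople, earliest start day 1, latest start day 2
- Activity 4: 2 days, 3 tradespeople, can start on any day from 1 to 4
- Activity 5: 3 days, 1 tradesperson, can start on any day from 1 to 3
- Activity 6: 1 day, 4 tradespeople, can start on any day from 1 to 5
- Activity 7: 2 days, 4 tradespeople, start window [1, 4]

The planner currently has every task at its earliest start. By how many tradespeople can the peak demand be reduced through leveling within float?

Early-start peak: d1:19  d2:15  d3:8  d4:5  d5:0 ⇒ 19.
Leveled (Activity 1@1, Activity 2@1, Activity 3@1, Activity 4@1, Activity 5@3, Activity 6@5, Activity 7@4): d1:10  d2:10  d3:8  d4:10  d5:9 ⇒ 10.
Reduction 19 − 10 = 9.

9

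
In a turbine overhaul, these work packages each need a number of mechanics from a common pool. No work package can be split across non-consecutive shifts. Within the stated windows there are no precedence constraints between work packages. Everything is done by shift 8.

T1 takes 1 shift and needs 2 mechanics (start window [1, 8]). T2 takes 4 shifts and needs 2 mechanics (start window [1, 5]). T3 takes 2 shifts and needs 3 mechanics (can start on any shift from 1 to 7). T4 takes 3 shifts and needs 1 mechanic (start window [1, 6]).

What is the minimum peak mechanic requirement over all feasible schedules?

3

Early-start (T1@1, T2@1, T3@1, T4@1) gives peak 8: s1:8  s2:6  s3:3  s4:2  s5:0  s6:0  s7:0  s8:0.
Shift T2→2, T3→6.
Schedule T1@1, T2@2, T3@6, T4@1: s1:3  s2:3  s3:3  s4:2  s5:2  s6:3  s7:3  s8:0 — peak 3.
Total mechanic-shifts = 19 over 8 shifts ⇒ peak ≥ ⌈19/8⌉ = 3, so 3 is optimal.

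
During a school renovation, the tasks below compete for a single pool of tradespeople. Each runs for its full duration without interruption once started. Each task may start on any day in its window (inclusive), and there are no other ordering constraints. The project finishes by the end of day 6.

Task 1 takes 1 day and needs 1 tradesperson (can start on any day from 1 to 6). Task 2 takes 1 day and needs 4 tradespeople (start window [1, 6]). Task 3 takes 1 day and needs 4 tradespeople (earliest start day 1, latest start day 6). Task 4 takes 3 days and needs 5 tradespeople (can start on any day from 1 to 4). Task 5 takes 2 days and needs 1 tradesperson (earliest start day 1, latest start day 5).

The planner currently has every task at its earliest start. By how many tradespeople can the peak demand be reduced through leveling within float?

10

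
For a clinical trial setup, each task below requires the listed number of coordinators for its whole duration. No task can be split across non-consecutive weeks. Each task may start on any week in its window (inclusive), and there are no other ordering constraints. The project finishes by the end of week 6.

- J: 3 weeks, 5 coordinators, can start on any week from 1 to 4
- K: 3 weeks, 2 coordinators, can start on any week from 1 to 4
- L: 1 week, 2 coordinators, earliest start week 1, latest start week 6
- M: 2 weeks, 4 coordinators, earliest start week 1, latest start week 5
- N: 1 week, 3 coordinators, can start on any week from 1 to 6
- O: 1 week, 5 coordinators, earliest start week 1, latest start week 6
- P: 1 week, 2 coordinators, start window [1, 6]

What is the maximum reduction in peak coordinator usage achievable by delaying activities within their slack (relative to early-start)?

16

Early-start peak: w1:23  w2:11  w3:7  w4:0  w5:0  w6:0 ⇒ 23.
Leveled (J@1, K@1, L@4, M@4, N@5, O@6, P@6): w1:7  w2:7  w3:7  w4:6  w5:7  w6:7 ⇒ 7.
Reduction 23 − 7 = 16.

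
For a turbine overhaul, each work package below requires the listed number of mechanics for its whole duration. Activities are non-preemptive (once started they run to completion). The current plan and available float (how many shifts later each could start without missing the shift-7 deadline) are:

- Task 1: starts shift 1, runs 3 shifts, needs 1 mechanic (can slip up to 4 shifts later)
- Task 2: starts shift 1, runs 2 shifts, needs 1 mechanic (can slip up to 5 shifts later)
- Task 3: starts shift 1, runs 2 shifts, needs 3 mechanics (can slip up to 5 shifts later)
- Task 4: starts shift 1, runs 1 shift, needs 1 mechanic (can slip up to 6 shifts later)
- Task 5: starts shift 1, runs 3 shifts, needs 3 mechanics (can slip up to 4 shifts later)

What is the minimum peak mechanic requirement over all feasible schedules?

Early-start (Task 1@1, Task 2@1, Task 3@1, Task 4@1, Task 5@1) gives peak 9: s1:9  s2:8  s3:4  s4:0  s5:0  s6:0  s7:0.
Shift Task 3→3, Task 5→5.
Schedule Task 1@1, Task 2@1, Task 3@3, Task 4@1, Task 5@5: s1:3  s2:2  s3:4  s4:3  s5:3  s6:3  s7:3 — peak 4.

4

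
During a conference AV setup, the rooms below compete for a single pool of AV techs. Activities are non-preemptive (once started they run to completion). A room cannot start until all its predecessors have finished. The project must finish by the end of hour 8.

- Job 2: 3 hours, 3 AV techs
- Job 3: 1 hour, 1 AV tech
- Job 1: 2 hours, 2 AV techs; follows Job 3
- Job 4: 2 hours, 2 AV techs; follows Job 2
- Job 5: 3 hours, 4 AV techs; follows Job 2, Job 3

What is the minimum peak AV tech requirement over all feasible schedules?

4

Early-start (Job 2@1, Job 3@1, Job 1@2, Job 4@4, Job 5@4) gives peak 6: h1:4  h2:5  h3:5  h4:6  h5:6  h6:4  h7:0  h8:0.
Shift Job 1→4, Job 5→6.
Schedule Job 2@1, Job 3@1, Job 1@4, Job 4@4, Job 5@6: h1:4  h2:3  h3:3  h4:4  h5:4  h6:4  h7:4  h8:4 — peak 4.
Total AV tech-hours = 30 over 8 hours ⇒ peak ≥ ⌈30/8⌉ = 4, so 4 is optimal.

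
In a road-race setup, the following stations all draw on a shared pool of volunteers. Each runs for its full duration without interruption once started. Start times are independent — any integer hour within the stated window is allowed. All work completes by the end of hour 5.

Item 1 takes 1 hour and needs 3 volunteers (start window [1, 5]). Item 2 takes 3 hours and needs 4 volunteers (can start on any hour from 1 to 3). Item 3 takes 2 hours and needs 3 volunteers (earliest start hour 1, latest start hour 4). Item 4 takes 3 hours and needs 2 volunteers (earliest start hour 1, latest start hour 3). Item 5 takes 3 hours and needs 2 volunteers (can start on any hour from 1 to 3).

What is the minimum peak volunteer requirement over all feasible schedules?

Early-start (Item 1@1, Item 2@1, Item 3@1, Item 4@1, Item 5@1) gives peak 14: h1:14  h2:11  h3:8  h4:0  h5:0.
Shift Item 3→4, Item 4→2, Item 5→2.
Schedule Item 1@1, Item 2@1, Item 3@4, Item 4@2, Item 5@2: h1:7  h2:8  h3:8  h4:7  h5:3 — peak 8.

8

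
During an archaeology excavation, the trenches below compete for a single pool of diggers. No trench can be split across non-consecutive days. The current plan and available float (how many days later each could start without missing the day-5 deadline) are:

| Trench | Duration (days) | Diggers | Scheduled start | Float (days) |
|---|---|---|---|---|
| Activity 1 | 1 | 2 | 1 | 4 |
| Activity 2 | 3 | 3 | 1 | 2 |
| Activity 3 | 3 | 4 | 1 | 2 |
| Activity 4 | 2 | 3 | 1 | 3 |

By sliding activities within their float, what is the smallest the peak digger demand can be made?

7

Early-start (Activity 1@1, Activity 2@1, Activity 3@1, Activity 4@1) gives peak 12: d1:12  d2:10  d3:7  d4:0  d5:0.
Shift Activity 3→2, Activity 4→4.
Schedule Activity 1@1, Activity 2@1, Activity 3@2, Activity 4@4: d1:5  d2:7  d3:7  d4:7  d5:3 — peak 7.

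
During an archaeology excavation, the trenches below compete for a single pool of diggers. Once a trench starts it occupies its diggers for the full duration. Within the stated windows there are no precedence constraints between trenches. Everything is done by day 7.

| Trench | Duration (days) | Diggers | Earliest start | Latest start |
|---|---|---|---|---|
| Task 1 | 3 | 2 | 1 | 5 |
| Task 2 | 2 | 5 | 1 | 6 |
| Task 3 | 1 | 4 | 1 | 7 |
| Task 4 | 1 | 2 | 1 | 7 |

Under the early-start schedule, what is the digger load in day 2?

At early start, day 2 has: Task 1, Task 2.
Demand: 2 + 5 = 7.

7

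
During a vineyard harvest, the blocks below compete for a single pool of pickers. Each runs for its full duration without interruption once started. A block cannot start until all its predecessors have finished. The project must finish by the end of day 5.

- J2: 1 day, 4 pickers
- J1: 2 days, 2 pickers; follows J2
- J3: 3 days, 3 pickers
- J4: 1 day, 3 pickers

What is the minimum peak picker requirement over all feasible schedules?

5

Early-start (J2@1, J1@2, J3@1, J4@1) gives peak 10: d1:10  d2:5  d3:5  d4:0  d5:0.
Shift J3→2, J4→5.
Schedule J2@1, J1@2, J3@2, J4@5: d1:4  d2:5  d3:5  d4:3  d5:3 — peak 5.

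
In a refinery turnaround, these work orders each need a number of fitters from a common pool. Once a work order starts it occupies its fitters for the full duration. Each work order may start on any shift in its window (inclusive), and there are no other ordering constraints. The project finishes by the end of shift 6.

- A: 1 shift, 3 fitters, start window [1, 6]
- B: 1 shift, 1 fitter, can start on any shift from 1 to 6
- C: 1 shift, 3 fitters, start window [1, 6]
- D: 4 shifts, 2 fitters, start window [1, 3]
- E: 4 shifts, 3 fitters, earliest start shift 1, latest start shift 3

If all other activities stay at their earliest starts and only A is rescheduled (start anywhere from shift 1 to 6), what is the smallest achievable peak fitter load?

A@1: s1:12  s2:5  s3:5  s4:5  s5:0  s6:0 → peak 12
A@2: s1:9  s2:8  s3:5  s4:5  s5:0  s6:0 → peak 9
A@3: s1:9  s2:5  s3:8  s4:5  s5:0  s6:0 → peak 9
A@4: s1:9  s2:5  s3:5  s4:8  s5:0  s6:0 → peak 9
A@5: s1:9  s2:5  s3:5  s4:5  s5:3  s6:0 → peak 9
A@6: s1:9  s2:5  s3:5  s4:5  s5:0  s6:3 → peak 9
Best is A@2, peak 9.

9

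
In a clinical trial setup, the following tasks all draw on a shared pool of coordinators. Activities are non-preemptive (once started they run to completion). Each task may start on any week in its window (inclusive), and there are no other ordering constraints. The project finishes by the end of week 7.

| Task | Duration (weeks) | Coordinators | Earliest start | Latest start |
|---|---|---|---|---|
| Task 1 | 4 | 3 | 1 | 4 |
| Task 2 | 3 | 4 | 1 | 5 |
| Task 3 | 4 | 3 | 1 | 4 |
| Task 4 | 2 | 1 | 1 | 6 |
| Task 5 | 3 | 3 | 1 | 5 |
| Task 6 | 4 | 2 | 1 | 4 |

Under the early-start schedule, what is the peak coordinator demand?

16

Early-start schedule: Task 1@1, Task 2@1, Task 3@1, Task 4@1, Task 5@1, Task 6@1.
Load per week: week 1: 16, week 2: 16, week 3: 15, week 4: 8, week 5: 0, week 6: 0, week 7: 0.
Peak is 16.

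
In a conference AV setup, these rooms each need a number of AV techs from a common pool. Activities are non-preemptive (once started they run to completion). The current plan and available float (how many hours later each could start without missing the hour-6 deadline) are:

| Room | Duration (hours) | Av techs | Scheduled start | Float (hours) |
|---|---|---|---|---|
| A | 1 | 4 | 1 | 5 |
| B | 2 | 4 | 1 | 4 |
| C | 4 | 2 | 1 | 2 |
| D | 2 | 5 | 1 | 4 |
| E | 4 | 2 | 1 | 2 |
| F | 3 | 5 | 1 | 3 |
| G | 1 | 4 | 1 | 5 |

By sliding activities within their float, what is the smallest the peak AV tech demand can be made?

Early-start (A@1, B@1, C@1, D@1, E@1, F@1, G@1) gives peak 26: h1:26  h2:18  h3:9  h4:4  h5:0  h6:0.
Shift D→2, E→3, F→4, G→5.
Schedule A@1, B@1, C@1, D@2, E@3, F@4, G@5: h1:10  h2:11  h3:9  h4:9  h5:11  h6:7 — peak 11.

11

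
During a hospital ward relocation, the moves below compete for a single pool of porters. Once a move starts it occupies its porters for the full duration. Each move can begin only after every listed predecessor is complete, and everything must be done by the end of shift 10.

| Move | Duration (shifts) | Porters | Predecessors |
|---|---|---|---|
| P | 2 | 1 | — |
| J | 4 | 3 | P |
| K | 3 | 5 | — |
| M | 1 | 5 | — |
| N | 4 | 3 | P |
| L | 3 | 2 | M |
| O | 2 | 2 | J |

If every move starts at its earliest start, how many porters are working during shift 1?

11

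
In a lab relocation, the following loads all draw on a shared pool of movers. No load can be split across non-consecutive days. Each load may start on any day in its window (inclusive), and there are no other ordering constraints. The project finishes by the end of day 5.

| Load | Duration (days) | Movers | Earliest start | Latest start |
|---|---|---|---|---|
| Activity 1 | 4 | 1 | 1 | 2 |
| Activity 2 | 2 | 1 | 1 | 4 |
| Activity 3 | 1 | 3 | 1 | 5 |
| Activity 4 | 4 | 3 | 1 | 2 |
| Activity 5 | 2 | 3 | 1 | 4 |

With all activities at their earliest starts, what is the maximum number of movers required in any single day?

Early-start schedule: Activity 1@1, Activity 2@1, Activity 3@1, Activity 4@1, Activity 5@1.
Load per day: day 1: 11, day 2: 8, day 3: 4, day 4: 4, day 5: 0.
Peak is 11.

11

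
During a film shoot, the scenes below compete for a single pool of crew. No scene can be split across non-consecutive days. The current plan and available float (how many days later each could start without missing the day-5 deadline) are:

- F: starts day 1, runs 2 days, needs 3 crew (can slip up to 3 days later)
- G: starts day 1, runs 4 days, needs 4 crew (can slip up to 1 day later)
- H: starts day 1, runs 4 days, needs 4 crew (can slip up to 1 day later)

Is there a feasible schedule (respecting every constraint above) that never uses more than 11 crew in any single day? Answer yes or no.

Schedule F@1, G@1, H@1: d1:11  d2:11  d3:8  d4:8  d5:0 — peak 11 ≤ 11.

yes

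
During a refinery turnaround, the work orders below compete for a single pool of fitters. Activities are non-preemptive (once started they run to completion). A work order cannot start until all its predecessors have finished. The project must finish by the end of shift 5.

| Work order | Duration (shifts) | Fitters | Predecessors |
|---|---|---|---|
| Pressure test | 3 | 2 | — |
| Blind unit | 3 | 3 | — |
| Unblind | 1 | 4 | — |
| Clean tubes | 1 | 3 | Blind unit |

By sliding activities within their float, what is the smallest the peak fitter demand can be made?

Early-start (Pressure test@1, Blind unit@1, Unblind@1, Clean tubes@4) gives peak 9: s1:9  s2:5  s3:5  s4:3  s5:0.
Shift Unblind→4, Clean tubes→5.
Schedule Pressure test@1, Blind unit@1, Unblind@4, Clean tubes@5: s1:5  s2:5  s3:5  s4:4  s5:3 — peak 5.
Total fitter-shifts = 22 over 5 shifts ⇒ peak ≥ ⌈22/5⌉ = 5, so 5 is optimal.

5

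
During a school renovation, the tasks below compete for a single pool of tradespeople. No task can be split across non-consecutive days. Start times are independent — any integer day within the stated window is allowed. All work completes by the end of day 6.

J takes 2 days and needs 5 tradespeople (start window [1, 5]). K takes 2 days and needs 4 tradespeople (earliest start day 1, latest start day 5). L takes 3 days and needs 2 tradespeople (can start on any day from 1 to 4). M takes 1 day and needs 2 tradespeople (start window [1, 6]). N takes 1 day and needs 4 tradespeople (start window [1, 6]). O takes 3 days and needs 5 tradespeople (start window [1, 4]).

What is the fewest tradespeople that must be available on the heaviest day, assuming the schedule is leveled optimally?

Early-start (J@1, K@1, L@1, M@1, N@1, O@1) gives peak 22: d1:22  d2:16  d3:7  d4:0  d5:0  d6:0.
Shift L→3, M→3, N→3, O→4.
Schedule J@1, K@1, L@3, M@3, N@3, O@4: d1:9  d2:9  d3:8  d4:7  d5:7  d6:5 — peak 9.

9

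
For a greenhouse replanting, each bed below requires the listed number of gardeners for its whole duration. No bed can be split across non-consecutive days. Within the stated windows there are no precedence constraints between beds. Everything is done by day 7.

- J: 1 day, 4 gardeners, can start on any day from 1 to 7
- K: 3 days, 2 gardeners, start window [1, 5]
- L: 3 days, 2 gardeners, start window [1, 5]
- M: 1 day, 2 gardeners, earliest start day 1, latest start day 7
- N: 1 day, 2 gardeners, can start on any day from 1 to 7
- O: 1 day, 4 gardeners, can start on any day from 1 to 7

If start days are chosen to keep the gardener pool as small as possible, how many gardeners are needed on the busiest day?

Early-start (J@1, K@1, L@1, M@1, N@1, O@1) gives peak 16: d1:16  d2:4  d3:4  d4:0  d5:0  d6:0  d7:0.
Shift K→2, L→2, M→5, N→5, O→6.
Schedule J@1, K@2, L@2, M@5, N@5, O@6: d1:4  d2:4  d3:4  d4:4  d5:4  d6:4  d7:0 — peak 4.
Total gardener-days = 24 over 7 days ⇒ peak ≥ ⌈24/7⌉ = 4, so 4 is optimal.

4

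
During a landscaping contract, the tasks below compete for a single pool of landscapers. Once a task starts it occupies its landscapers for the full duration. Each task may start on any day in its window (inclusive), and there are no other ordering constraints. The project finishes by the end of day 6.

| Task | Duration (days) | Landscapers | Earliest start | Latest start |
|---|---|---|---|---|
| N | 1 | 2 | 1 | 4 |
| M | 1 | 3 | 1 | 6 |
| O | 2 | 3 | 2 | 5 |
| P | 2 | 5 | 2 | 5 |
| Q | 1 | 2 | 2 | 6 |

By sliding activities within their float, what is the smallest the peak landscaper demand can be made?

Early-start (N@1, M@1, O@2, P@2, Q@2) gives peak 10: d1:5  d2:10  d3:8  d4:0  d5:0  d6:0.
Shift P→4.
Schedule N@1, M@1, O@2, P@4, Q@2: d1:5  d2:5  d3:3  d4:5  d5:5  d6:0 — peak 5.

5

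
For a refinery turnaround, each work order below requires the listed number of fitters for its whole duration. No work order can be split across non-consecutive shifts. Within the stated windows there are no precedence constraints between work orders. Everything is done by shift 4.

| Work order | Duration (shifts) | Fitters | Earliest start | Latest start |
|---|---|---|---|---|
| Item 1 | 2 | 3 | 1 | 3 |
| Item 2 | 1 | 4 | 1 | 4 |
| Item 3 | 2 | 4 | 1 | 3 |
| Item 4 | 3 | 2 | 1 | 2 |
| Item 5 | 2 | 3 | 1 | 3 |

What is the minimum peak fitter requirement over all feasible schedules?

8

Early-start (Item 1@1, Item 2@1, Item 3@1, Item 4@1, Item 5@1) gives peak 16: s1:16  s2:12  s3:2  s4:0.
Shift Item 2→4, Item 3→3.
Schedule Item 1@1, Item 2@4, Item 3@3, Item 4@1, Item 5@1: s1:8  s2:8  s3:6  s4:8 — peak 8.
Total fitter-shifts = 30 over 4 shifts ⇒ peak ≥ ⌈30/4⌉ = 8, so 8 is optimal.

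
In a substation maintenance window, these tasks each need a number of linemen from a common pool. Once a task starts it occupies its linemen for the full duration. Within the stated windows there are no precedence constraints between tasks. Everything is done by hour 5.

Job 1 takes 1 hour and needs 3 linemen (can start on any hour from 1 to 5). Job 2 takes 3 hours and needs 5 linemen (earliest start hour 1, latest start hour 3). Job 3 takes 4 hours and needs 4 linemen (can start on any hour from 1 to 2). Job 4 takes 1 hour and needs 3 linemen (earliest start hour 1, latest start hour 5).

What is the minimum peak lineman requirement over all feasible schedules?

Early-start (Job 1@1, Job 2@1, Job 3@1, Job 4@1) gives peak 15: h1:15  h2:9  h3:9  h4:4  h5:0.
Shift Job 3→2, Job 4→4.
Schedule Job 1@1, Job 2@1, Job 3@2, Job 4@4: h1:8  h2:9  h3:9  h4:7  h5:4 — peak 9.

9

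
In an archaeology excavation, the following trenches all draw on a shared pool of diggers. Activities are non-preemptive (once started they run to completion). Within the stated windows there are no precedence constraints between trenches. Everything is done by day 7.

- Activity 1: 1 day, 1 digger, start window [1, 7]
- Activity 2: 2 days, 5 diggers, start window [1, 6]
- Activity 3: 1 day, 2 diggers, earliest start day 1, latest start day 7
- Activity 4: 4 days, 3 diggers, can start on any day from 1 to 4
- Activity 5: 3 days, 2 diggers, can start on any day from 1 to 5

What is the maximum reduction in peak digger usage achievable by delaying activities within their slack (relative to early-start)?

8

Early-start peak: d1:13  d2:10  d3:5  d4:3  d5:0  d6:0  d7:0 ⇒ 13.
Leveled (Activity 1@1, Activity 2@2, Activity 3@1, Activity 4@4, Activity 5@4): d1:3  d2:5  d3:5  d4:5  d5:5  d6:5  d7:3 ⇒ 5.
Reduction 13 − 5 = 8.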